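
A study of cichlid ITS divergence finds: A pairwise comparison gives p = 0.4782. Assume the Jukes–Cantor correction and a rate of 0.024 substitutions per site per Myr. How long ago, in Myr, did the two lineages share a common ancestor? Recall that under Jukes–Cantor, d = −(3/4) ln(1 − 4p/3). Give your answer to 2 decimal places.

d = −(3/4) ln(1 − 4p/3) = −0.75 ln(1 − 0.6376) = −0.75 ln(0.3624)
  = −0.75 × (-1.015007) = 0.761255 substitutions/site.
Under a molecular clock d = 2μt, so t = d/(2μ) = 0.761255 / (2 × 0.024) = 15.86 Myr.

15.86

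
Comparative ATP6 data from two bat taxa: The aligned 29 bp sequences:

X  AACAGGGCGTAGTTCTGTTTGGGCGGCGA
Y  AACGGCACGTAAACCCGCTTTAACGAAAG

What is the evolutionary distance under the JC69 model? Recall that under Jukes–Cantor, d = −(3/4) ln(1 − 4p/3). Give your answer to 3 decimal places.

0.878

The sequences differ at 15 of 29 sites, so p = 15/29 ≈ 0.517241.
d = −(3/4) ln(1 − 4p/3) = −0.75 ln(1 − 0.689655) = −0.75 ln(0.310345)
  = −0.75 × (-1.170071) = 0.877553 substitutions/site.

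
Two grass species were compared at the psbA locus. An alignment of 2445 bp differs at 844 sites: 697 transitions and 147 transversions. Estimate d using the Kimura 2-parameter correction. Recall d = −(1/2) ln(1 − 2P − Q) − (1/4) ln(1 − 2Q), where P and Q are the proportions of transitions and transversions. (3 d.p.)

P = 697/2445 ≈ 0.285072 and Q = 147/2445 ≈ 0.060123.
Under the Kimura two-parameter model, d = −½ ln(1 − 2P − Q) − ¼ ln(1 − 2Q).
1 − 2P − Q = 0.369733, giving −½ ln(0.369733) = 0.497487.
1 − 2Q = 0.879754, giving −¼ ln(0.879754) = 0.032028.
d = 0.497487 + 0.032028 = 0.529515.

0.530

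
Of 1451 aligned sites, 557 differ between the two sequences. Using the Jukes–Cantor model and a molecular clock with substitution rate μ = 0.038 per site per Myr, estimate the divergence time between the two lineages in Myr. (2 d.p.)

7.08

p = 557/1451 ≈ 0.383873.
d = −(3/4) ln(1 − 4p/3) = −0.75 ln(1 − 0.511831) = −0.75 ln(0.488169)
  = −0.75 × (-0.717094) = 0.537821 substitutions/site.
Under a molecular clock d = 2μt, so t = d/(2μ) = 0.537821 / (2 × 0.038) = 7.08 Myr.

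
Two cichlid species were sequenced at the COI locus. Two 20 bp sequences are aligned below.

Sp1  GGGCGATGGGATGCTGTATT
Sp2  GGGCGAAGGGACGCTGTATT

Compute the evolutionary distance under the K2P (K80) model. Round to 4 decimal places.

Of 20 sites, 1 differences are transitions and 1 are transversions, so P = 1/20 = 0.05 and Q = 1/20 = 0.05.
Under the Kimura two-parameter model, d = −½ ln(1 − 2P − Q) − ¼ ln(1 − 2Q).
1 − 2P − Q = 0.85, giving −½ ln(0.85) = 0.081259.
1 − 2Q = 0.9, giving −¼ ln(0.9) = 0.026340.
d = 0.081259 + 0.026340 = 0.107599.

0.1076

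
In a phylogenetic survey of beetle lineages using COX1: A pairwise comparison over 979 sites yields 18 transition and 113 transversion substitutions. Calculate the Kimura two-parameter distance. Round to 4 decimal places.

0.1482

P = 18/979 ≈ 0.018386 and Q = 113/979 ≈ 0.115424.
Under the Kimura two-parameter model, d = −½ ln(1 − 2P − Q) − ¼ ln(1 − 2Q).
1 − 2P − Q = 0.847804, giving −½ ln(0.847804) = 0.082553.
1 − 2Q = 0.769152, giving −¼ ln(0.769152) = 0.065617.
d = 0.082553 + 0.065617 = 0.148170.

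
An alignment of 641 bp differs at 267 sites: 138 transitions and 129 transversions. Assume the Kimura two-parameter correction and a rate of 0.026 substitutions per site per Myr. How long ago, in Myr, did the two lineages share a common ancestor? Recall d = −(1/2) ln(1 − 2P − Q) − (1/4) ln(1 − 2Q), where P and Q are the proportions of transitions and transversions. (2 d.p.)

12.08

P = 138/641 ≈ 0.215289 and Q = 129/641 ≈ 0.201248.
Under the Kimura two-parameter model, d = −½ ln(1 − 2P − Q) − ¼ ln(1 − 2Q).
1 − 2P − Q = 0.368174, giving −½ ln(0.368174) = 0.499600.
1 − 2Q = 0.597504, giving −¼ ln(0.597504) = 0.128749.
d = 0.499600 + 0.128749 = 0.628349.
Under a molecular clock d = 2μt, so t = d/(2μ) = 0.628349 / (2 × 0.026) = 12.08 Myr.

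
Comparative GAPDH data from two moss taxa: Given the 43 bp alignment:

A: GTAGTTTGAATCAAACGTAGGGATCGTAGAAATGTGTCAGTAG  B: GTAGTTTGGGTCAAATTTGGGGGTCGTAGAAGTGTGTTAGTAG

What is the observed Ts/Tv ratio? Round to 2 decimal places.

Transitions are A↔G and C↔T; transversions are all other mismatches.
Transitions: 7. Transversions: 1.
R = 7/1 = 7.00.

7.00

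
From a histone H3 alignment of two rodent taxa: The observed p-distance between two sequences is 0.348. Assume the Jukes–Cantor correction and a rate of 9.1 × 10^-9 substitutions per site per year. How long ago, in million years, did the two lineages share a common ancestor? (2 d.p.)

25.70

d = −(3/4) ln(1 − 4p/3) = −0.75 ln(1 − 0.464) = −0.75 ln(0.536)
  = −0.75 × (-0.623621) = 0.467716 substitutions/site.
Under a molecular clock d = 2μt, so t = d/(2μ) = 0.467716 / (2 × 9.1 × 10^-9) = 25.70 million years.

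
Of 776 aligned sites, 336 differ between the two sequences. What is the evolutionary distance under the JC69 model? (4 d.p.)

0.6459

p = 336/776 ≈ 0.43299.
d = −(3/4) ln(1 − 4p/3) = −0.75 ln(1 − 0.57732) = −0.75 ln(0.42268)
  = −0.75 × (-0.861140) = 0.645855 substitutions/site.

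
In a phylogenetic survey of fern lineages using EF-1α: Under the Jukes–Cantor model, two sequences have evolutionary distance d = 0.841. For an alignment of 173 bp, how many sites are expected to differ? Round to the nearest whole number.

87

Invert JC69: p = (3/4)(1 − e^(−4d/3)) = 0.75 × (1 − e^(-1.121333)) = 0.75 × (1 − 0.325845) = 0.505616.
Expected differing sites = pL ≈ 0.505616 × 173 = 87.471568 ≈ 87.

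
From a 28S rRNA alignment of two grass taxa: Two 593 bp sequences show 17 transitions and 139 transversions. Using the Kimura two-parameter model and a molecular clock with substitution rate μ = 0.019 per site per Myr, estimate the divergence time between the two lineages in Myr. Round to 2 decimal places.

8.70

P = 17/593 ≈ 0.028668 and Q = 139/593 ≈ 0.234401.
Under the Kimura two-parameter model, d = −½ ln(1 − 2P − Q) − ¼ ln(1 − 2Q).
1 − 2P − Q = 0.708263, giving −½ ln(0.708263) = 0.172470.
1 − 2Q = 0.531198, giving −¼ ln(0.531198) = 0.158155.
d = 0.172470 + 0.158155 = 0.330625.
Under a molecular clock d = 2μt, so t = d/(2μ) = 0.330625 / (2 × 0.019) = 8.70 Myr.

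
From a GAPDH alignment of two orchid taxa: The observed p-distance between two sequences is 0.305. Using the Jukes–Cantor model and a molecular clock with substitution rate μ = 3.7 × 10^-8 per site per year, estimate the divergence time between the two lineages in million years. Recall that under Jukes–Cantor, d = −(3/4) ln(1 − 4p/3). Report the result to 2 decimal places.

d = −(3/4) ln(1 − 4p/3) = −0.75 ln(1 − 0.406667) = −0.75 ln(0.593333)
  = −0.75 × (-0.521999) = 0.391499 substitutions/site.
Under a molecular clock d = 2μt, so t = d/(2μ) = 0.391499 / (2 × 3.7 × 10^-8) = 5.29 million years.

5.29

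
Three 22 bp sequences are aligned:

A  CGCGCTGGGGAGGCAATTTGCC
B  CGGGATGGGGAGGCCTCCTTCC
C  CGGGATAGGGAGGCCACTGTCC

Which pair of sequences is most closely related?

A–B: 7/22 differ, p = 0.318, d = 0.414.
A–C: 7/22 differ, p = 0.318, d = 0.414.
B–C: 4/22 differ, p = 0.182, d = 0.208.
The smallest distance is between B and C.

B and C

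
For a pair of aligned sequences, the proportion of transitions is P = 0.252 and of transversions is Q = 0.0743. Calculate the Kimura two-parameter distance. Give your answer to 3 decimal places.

Under the Kimura two-parameter model, d = −½ ln(1 − 2P − Q) − ¼ ln(1 − 2Q).
1 − 2P − Q = 0.4217, giving −½ ln(0.4217) = 0.431731.
1 − 2Q = 0.8514, giving −¼ ln(0.8514) = 0.040218.
d = 0.431731 + 0.040218 = 0.471949.

0.472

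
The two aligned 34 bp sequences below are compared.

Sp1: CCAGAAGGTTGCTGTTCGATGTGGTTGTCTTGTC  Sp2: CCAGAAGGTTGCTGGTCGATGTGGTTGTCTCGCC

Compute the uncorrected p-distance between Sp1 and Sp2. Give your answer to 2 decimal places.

0.09

The sequences differ at 3 of 34 positions (sites 15, 31, 33).
p = 3/34 = 0.088235… ≈ 0.09 (to 2 d.p.).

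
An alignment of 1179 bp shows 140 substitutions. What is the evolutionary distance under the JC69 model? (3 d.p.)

0.129

p = 140/1179 ≈ 0.118745.
d = −(3/4) ln(1 − 4p/3) = −0.75 ln(1 − 0.158327) = −0.75 ln(0.841673)
  = −0.75 × (-0.172364) = 0.129273 substitutions/site.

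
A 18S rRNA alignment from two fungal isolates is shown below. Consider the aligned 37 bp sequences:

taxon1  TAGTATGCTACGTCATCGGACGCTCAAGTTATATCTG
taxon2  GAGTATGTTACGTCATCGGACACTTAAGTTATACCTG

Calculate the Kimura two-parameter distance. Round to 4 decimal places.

0.1532

Of 37 sites, 4 differences are transitions and 1 are transversions, so P = 4/37 ≈ 0.108108 and Q = 1/37 ≈ 0.027027.
Under the Kimura two-parameter model, d = −½ ln(1 − 2P − Q) − ¼ ln(1 − 2Q).
1 − 2P − Q = 0.756757, giving −½ ln(0.756757) = 0.139357.
1 − 2Q = 0.945946, giving −¼ ln(0.945946) = 0.013892.
d = 0.139357 + 0.013892 = 0.153249.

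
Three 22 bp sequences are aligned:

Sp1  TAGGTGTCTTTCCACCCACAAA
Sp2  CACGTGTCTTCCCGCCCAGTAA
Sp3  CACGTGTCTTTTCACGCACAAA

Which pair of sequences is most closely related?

Sp1 and Sp3

Sp1–Sp2: 6/22 differ, p = 0.273, d = 0.339.
Sp1–Sp3: 4/22 differ, p = 0.182, d = 0.208.
Sp2–Sp3: 6/22 differ, p = 0.273, d = 0.339.
The smallest distance is between Sp1 and Sp3.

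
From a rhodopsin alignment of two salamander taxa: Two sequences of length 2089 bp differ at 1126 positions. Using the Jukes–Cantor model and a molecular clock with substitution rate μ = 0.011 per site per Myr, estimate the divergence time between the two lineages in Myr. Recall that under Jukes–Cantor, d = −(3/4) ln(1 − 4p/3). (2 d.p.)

43.24

p = 1126/2089 ≈ 0.539014.
d = −(3/4) ln(1 − 4p/3) = −0.75 ln(1 − 0.718685) = −0.75 ln(0.281315)
  = −0.75 × (-1.268280) = 0.951210 substitutions/site.
Under a molecular clock d = 2μt, so t = d/(2μ) = 0.951210 / (2 × 0.011) = 43.24 Myr.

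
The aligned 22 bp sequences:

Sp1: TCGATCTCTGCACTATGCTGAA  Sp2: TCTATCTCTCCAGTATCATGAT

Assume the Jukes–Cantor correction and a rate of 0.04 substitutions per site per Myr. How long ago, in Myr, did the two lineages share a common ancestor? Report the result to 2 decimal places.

4.24

The sequences differ at 6 of 22 sites (3, 10, 13, 17, 18, 22), so p = 6/22 ≈ 0.272727.
d = −(3/4) ln(1 − 4p/3) = −0.75 ln(1 − 0.363636) = −0.75 ln(0.636364)
  = −0.75 × (-0.451985) = 0.338989 substitutions/site.
Under a molecular clock d = 2μt, so t = d/(2μ) = 0.338989 / (2 × 0.04) = 4.24 Myr.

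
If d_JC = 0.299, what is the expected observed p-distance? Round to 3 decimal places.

0.247

p = (3/4)(1 − e^(−4d/3)) = 0.75 × (1 − e^(-0.398667)) = 0.75 × (1 − 0.671214) = 0.246590.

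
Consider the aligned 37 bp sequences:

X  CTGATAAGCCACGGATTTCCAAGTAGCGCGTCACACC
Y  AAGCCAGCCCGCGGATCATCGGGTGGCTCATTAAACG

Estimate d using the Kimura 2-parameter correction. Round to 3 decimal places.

Of 37 sites, 10 differences are transitions and 8 are transversions, so P = 10/37 ≈ 0.27027 and Q = 8/37 ≈ 0.216216.
Under the Kimura two-parameter model, d = −½ ln(1 − 2P − Q) − ¼ ln(1 − 2Q).
1 − 2P − Q = 0.243244, giving −½ ln(0.243244) = 0.706845.
1 − 2Q = 0.567568, giving −¼ ln(0.567568) = 0.141599.
d = 0.706845 + 0.141599 = 0.848444.

0.848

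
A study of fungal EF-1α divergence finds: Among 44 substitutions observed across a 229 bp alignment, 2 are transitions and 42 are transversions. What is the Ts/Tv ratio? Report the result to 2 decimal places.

0.05

R = 2/42 = 0.047619… ≈ 0.05 (to 2 d.p.).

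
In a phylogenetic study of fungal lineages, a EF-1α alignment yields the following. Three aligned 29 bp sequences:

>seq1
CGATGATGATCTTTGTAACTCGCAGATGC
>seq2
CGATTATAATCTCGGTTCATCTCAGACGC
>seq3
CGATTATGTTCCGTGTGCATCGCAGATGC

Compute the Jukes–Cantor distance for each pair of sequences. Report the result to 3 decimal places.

seq1–seq2: 9/29 sites differ → p ≈ 0.310345, d = −0.75 ln(1 − 0.413793) = 0.400562 ≈ 0.401.
seq1–seq3: 7/29 sites differ → p ≈ 0.241379, d = −0.75 ln(1 − 0.321839) = 0.291278 ≈ 0.291.
seq2–seq3: 8/29 sites differ → p ≈ 0.275862, d = −0.75 ln(1 − 0.367816) = 0.343931 ≈ 0.344.

d(seq1,seq2) = 0.401, d(seq1,seq3) = 0.291, d(seq2,seq3) = 0.344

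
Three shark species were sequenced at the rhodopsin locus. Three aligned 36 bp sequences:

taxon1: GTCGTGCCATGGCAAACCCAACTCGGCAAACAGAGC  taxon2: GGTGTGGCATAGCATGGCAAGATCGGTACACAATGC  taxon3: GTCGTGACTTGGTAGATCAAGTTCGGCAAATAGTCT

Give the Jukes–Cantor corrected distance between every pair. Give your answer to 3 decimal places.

d(taxon1,taxon2) = 0.548, d(taxon1,taxon3) = 0.441, d(taxon2,taxon3) = 0.673

taxon1–taxon2: 14/36 sites differ → p ≈ 0.388889, d = −0.75 ln(1 − 0.518519) = 0.548166 ≈ 0.548.
taxon1–taxon3: 12/36 sites differ → p ≈ 0.333333, d = −0.75 ln(1 − 0.444444) = 0.440839 ≈ 0.441.
taxon2–taxon3: 16/36 sites differ → p ≈ 0.444444, d = −0.75 ln(1 − 0.592592) = 0.673455 ≈ 0.673.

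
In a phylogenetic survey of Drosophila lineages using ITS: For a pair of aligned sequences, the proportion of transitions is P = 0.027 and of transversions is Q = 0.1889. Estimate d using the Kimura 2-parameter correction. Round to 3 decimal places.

0.258

Under the Kimura two-parameter model, d = −½ ln(1 − 2P − Q) − ¼ ln(1 − 2Q).
1 − 2P − Q = 0.7571, giving −½ ln(0.7571) = 0.139130.
1 − 2Q = 0.6222, giving −¼ ln(0.6222) = 0.118623.
d = 0.139130 + 0.118623 = 0.257753.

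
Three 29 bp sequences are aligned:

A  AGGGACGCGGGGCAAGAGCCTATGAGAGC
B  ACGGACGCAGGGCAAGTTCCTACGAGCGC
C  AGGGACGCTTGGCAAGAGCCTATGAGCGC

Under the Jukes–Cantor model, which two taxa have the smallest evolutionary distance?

A–B: 6/29 differ, p = 0.207, d = 0.242.
A–C: 3/29 differ, p = 0.103, d = 0.111.
B–C: 6/29 differ, p = 0.207, d = 0.242.
The smallest distance is between A and C.

A and C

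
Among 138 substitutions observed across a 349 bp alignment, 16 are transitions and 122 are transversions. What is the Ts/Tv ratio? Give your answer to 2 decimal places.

0.13

R = 16/122 = 0.131147… ≈ 0.13 (to 2 d.p.).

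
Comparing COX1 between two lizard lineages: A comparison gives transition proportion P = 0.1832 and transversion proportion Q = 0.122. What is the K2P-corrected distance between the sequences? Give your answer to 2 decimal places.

Under the Kimura two-parameter model, d = −½ ln(1 − 2P − Q) − ¼ ln(1 − 2Q).
1 − 2P − Q = 0.5116, giving −½ ln(0.5116) = 0.335106.
1 − 2Q = 0.756, giving −¼ ln(0.756) = 0.069928.
d = 0.335106 + 0.069928 = 0.405034.

0.41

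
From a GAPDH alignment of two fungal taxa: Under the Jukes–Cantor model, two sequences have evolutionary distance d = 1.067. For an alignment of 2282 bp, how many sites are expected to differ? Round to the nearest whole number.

1299

Invert JC69: p = (3/4)(1 − e^(−4d/3)) = 0.75 × (1 − e^(-1.422667)) = 0.75 × (1 − 0.241070) = 0.569198.
Expected differing sites = pL ≈ 0.569198 × 2282 = 1298.909836 ≈ 1299.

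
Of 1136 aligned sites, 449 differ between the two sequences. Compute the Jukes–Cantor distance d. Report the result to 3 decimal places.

0.561

p = 449/1136 ≈ 0.395246.
d = −(3/4) ln(1 − 4p/3) = −0.75 ln(1 − 0.526995) = −0.75 ln(0.473005)
  = −0.75 × (-0.748649) = 0.561487 substitutions/site.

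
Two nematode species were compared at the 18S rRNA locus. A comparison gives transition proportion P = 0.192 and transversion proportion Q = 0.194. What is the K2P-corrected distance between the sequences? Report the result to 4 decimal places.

Under the Kimura two-parameter model, d = −½ ln(1 − 2P − Q) − ¼ ln(1 − 2Q).
1 − 2P − Q = 0.422, giving −½ ln(0.422) = 0.431375.
1 − 2Q = 0.612, giving −¼ ln(0.612) = 0.122756.
d = 0.431375 + 0.122756 = 0.554131.

0.5541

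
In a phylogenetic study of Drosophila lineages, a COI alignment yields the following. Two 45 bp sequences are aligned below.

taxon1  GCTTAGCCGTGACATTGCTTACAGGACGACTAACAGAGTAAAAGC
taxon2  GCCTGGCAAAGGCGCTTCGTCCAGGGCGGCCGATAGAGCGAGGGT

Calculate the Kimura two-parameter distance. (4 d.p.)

0.9264

Of 45 sites, 16 differences are transitions and 5 are transversions, so P = 16/45 ≈ 0.355556 and Q = 5/45 ≈ 0.111111.
Under the Kimura two-parameter model, d = −½ ln(1 − 2P − Q) − ¼ ln(1 − 2Q).
1 − 2P − Q = 0.177777, giving −½ ln(0.177777) = 0.863613.
1 − 2Q = 0.777778, giving −¼ ln(0.777778) = 0.062829.
d = 0.863613 + 0.062829 = 0.926442.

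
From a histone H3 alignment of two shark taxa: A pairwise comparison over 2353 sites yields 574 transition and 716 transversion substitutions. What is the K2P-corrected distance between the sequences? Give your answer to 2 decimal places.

1.02

P = 574/2353 ≈ 0.243944 and Q = 716/2353 ≈ 0.304292.
Under the Kimura two-parameter model, d = −½ ln(1 − 2P − Q) − ¼ ln(1 − 2Q).
1 − 2P − Q = 0.20782, giving −½ ln(0.20782) = 0.785541.
1 − 2Q = 0.391416, giving −¼ ln(0.391416) = 0.234496.
d = 0.785541 + 0.234496 = 1.020037.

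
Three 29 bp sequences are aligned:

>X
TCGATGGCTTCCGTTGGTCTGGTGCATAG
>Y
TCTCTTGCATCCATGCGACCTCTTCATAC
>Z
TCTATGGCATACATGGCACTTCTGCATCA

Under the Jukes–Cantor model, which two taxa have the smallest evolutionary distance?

Y and Z

X–Y: 13/29 differ, p = 0.448, d = 0.683.
X–Z: 11/29 differ, p = 0.379, d = 0.529.
Y–Z: 9/29 differ, p = 0.310, d = 0.401.
The smallest distance is between Y and Z.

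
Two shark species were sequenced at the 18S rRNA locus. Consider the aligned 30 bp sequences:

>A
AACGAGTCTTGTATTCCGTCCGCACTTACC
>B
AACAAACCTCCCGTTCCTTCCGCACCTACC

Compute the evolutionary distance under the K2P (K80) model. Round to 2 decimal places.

Of 30 sites, 7 differences are transitions and 2 are transversions, so P = 7/30 ≈ 0.233333 and Q = 2/30 ≈ 0.066667.
Under the Kimura two-parameter model, d = −½ ln(1 − 2P − Q) − ¼ ln(1 − 2Q).
1 − 2P − Q = 0.466667, giving −½ ln(0.466667) = 0.381070.
1 − 2Q = 0.866666, giving −¼ ln(0.866666) = 0.035775.
d = 0.381070 + 0.035775 = 0.416845.

0.42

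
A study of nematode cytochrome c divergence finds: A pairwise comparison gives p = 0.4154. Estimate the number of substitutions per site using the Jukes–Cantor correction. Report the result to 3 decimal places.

d = −(3/4) ln(1 − 4p/3) = −0.75 ln(1 − 0.553867) = −0.75 ln(0.446133)
  = −0.75 × (-0.807138) = 0.605354 substitutions/site.

0.605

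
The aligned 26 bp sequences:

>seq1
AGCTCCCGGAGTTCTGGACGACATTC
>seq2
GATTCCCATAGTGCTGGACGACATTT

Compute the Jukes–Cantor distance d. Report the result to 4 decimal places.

The sequences differ at 7 of 26 sites (1, 2, 3, 8, 9, 13, 26), so p = 7/26 ≈ 0.269231.
d = −(3/4) ln(1 − 4p/3) = −0.75 ln(1 − 0.358975) = −0.75 ln(0.641025)
  = −0.75 × (-0.444687) = 0.333515 substitutions/site.

0.3335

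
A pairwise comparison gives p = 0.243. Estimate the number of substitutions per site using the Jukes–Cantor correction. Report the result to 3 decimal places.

d = −(3/4) ln(1 − 4p/3) = −0.75 ln(1 − 0.324) = −0.75 ln(0.676)
  = −0.75 × (-0.391562) = 0.293672 substitutions/site.

0.294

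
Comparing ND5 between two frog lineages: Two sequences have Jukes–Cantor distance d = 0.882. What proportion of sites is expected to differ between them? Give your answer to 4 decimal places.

0.5186

p = (3/4)(1 − e^(−4d/3)) = 0.75 × (1 − e^(-1.176)) = 0.75 × (1 − 0.308510) = 0.518618.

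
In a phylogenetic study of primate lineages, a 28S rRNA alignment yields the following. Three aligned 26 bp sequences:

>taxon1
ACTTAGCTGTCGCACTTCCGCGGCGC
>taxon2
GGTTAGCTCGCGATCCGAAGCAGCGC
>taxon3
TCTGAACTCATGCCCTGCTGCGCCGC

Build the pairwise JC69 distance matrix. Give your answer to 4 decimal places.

taxon1–taxon2: 11/26 sites differ → p ≈ 0.423077, d = −0.75 ln(1 − 0.564103) = 0.622762 ≈ 0.6228.
taxon1–taxon3: 10/26 sites differ → p ≈ 0.384615, d = −0.75 ln(1 − 0.51282) = 0.539341 ≈ 0.5393.
taxon2–taxon3: 13/26 sites differ → p = 0.5, d = −0.75 ln(1 − 0.666667) = 0.823960 ≈ 0.8240.

d(taxon1,taxon2) = 0.6228, d(taxon1,taxon3) = 0.5393, d(taxon2,taxon3) = 0.8240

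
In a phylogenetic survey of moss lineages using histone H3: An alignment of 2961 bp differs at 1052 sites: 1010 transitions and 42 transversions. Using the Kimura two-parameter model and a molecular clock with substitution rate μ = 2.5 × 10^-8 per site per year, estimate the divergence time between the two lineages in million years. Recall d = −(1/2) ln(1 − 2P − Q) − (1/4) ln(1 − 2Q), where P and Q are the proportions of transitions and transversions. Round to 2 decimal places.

12.06

P = 1010/2961 ≈ 0.341101 and Q = 42/2961 ≈ 0.014184.
Under the Kimura two-parameter model, d = −½ ln(1 − 2P − Q) − ¼ ln(1 − 2Q).
1 − 2P − Q = 0.303614, giving −½ ln(0.303614) = 0.595999.
1 − 2Q = 0.971632, giving −¼ ln(0.971632) = 0.007195.
d = 0.595999 + 0.007195 = 0.603194.
Under a molecular clock d = 2μt, so t = d/(2μ) = 0.603194 / (2 × 2.5 × 10^-8) = 12.06 million years.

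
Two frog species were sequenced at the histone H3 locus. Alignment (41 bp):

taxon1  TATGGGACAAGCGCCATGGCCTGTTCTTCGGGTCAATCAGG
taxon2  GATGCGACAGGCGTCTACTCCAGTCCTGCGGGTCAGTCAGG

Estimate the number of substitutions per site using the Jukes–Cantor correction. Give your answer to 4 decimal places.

The sequences differ at 12 of 41 sites, so p = 12/41 ≈ 0.292683.
d = −(3/4) ln(1 − 4p/3) = −0.75 ln(1 − 0.390244) = −0.75 ln(0.609756)
  = −0.75 × (-0.494696) = 0.371022 substitutions/site.

0.3710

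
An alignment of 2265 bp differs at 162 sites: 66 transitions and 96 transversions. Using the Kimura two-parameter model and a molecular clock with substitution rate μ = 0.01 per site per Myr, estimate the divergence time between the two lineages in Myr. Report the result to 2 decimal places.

P = 66/2265 ≈ 0.029139 and Q = 96/2265 ≈ 0.042384.
Under the Kimura two-parameter model, d = −½ ln(1 − 2P − Q) − ¼ ln(1 − 2Q).
1 − 2P − Q = 0.899338, giving −½ ln(0.899338) = 0.053048.
1 − 2Q = 0.915232, giving −¼ ln(0.915232) = 0.022144.
d = 0.053048 + 0.022144 = 0.075192.
Under a molecular clock d = 2μt, so t = d/(2μ) = 0.075192 / (2 × 0.01) = 3.76 Myr.

3.76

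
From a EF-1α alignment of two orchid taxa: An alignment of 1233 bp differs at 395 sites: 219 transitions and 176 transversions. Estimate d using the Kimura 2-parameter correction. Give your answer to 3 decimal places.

0.429

P = 219/1233 ≈ 0.177616 and Q = 176/1233 ≈ 0.142741.
Under the Kimura two-parameter model, d = −½ ln(1 − 2P − Q) − ¼ ln(1 − 2Q).
1 − 2P − Q = 0.502027, giving −½ ln(0.502027) = 0.344551.
1 − 2Q = 0.714518, giving −¼ ln(0.714518) = 0.084037.
d = 0.344551 + 0.084037 = 0.428588.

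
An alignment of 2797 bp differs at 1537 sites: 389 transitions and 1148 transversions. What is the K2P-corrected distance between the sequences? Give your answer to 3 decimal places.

P = 389/2797 ≈ 0.139078 and Q = 1148/2797 ≈ 0.41044.
Under the Kimura two-parameter model, d = −½ ln(1 − 2P − Q) − ¼ ln(1 − 2Q).
1 − 2P − Q = 0.311404, giving −½ ln(0.311404) = 0.583332.
1 − 2Q = 0.17912, giving −¼ ln(0.17912) = 0.429925.
d = 0.583332 + 0.429925 = 1.013257.

1.013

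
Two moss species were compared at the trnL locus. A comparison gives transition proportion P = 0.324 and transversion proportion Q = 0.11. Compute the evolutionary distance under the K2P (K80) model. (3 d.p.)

0.772

Under the Kimura two-parameter model, d = −½ ln(1 − 2P − Q) − ¼ ln(1 − 2Q).
1 − 2P − Q = 0.242, giving −½ ln(0.242) = 0.709409.
1 − 2Q = 0.78, giving −¼ ln(0.78) = 0.062115.
d = 0.709409 + 0.062115 = 0.771524.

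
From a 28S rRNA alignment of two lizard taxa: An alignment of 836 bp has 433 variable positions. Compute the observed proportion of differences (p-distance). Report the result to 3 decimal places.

0.518

p = 433/836 = 0.517942… ≈ 0.518 (to 3 d.p.).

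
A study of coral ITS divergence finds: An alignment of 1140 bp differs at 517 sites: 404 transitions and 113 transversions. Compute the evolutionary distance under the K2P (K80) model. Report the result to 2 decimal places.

0.88

P = 404/1140 ≈ 0.354386 and Q = 113/1140 ≈ 0.099123.
Under the Kimura two-parameter model, d = −½ ln(1 − 2P − Q) − ¼ ln(1 − 2Q).
1 − 2P − Q = 0.192105, giving −½ ln(0.192105) = 0.824857.
1 − 2Q = 0.801754, giving −¼ ln(0.801754) = 0.055238.
d = 0.824857 + 0.055238 = 0.880095.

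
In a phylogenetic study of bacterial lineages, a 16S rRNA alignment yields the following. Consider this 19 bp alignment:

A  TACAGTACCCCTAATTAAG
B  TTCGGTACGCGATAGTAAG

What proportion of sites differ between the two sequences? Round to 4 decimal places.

The sequences differ at 7 of 19 positions (sites 2, 4, 9, 11, 12, 13, 15).
p = 7/19 = 0.368421… ≈ 0.3684 (to 4 d.p.).

0.3684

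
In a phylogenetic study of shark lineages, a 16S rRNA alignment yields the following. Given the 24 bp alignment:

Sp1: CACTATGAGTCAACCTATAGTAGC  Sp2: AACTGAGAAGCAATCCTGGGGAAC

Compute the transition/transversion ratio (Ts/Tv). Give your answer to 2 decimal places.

Transitions are A↔G and C↔T; transversions are all other mismatches.
Transitions: 6. Transversions: 6.
R = 6/6 = 1.00.

1.00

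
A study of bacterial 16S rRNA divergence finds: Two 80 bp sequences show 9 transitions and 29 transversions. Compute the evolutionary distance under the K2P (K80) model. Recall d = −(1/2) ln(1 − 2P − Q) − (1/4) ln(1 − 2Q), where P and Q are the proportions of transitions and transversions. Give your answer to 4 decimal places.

0.7655

P = 9/80 = 0.1125 and Q = 29/80 = 0.3625.
Under the Kimura two-parameter model, d = −½ ln(1 − 2P − Q) − ¼ ln(1 − 2Q).
1 − 2P − Q = 0.4125, giving −½ ln(0.4125) = 0.442760.
1 − 2Q = 0.275, giving −¼ ln(0.275) = 0.322746.
d = 0.442760 + 0.322746 = 0.765506.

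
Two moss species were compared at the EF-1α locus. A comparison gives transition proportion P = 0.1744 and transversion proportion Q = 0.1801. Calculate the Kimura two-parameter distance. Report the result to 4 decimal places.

0.4880

Under the Kimura two-parameter model, d = −½ ln(1 − 2P − Q) − ¼ ln(1 − 2Q).
1 − 2P − Q = 0.4711, giving −½ ln(0.4711) = 0.376342.
1 − 2Q = 0.6398, giving −¼ ln(0.6398) = 0.111650.
d = 0.376342 + 0.111650 = 0.487992.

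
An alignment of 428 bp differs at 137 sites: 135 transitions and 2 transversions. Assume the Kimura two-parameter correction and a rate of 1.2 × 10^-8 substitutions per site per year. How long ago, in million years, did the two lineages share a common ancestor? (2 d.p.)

P = 135/428 ≈ 0.315421 and Q = 2/428 ≈ 0.004673.
Under the Kimura two-parameter model, d = −½ ln(1 − 2P − Q) − ¼ ln(1 − 2Q).
1 − 2P − Q = 0.364485, giving −½ ln(0.364485) = 0.504635.
1 − 2Q = 0.990654, giving −¼ ln(0.990654) = 0.002347.
d = 0.504635 + 0.002347 = 0.506982.
Under a molecular clock d = 2μt, so t = d/(2μ) = 0.506982 / (2 × 1.2 × 10^-8) = 21.12 million years.

21.12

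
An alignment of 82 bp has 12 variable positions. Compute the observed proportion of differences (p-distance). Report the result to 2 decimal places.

0.15

p = 12/82 = 0.146341… ≈ 0.15 (to 2 d.p.).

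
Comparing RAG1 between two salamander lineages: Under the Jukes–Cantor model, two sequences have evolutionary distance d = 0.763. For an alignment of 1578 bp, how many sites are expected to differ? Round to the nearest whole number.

Invert JC69: p = (3/4)(1 − e^(−4d/3)) = 0.75 × (1 − e^(-1.017333)) = 0.75 × (1 − 0.361558) = 0.478832.
Expected differing sites = pL ≈ 0.478832 × 1578 = 755.596896 ≈ 756.

756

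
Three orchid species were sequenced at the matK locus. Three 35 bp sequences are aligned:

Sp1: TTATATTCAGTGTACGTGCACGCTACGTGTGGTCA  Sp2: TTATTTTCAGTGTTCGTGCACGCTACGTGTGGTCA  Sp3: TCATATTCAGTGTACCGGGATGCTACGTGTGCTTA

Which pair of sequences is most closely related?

Sp1–Sp2: 2/35 differ, p = 0.057, d = 0.059.
Sp1–Sp3: 7/35 differ, p = 0.200, d = 0.233.
Sp2–Sp3: 9/35 differ, p = 0.257, d = 0.315.
The smallest distance is between Sp1 and Sp2.

Sp1 and Sp2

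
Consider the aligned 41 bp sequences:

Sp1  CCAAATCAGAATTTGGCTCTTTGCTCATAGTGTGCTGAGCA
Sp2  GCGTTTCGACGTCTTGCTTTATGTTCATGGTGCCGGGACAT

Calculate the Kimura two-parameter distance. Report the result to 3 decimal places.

Of 41 sites, 9 differences are transitions and 12 are transversions, so P = 9/41 ≈ 0.219512 and Q = 12/41 ≈ 0.292683.
Under the Kimura two-parameter model, d = −½ ln(1 − 2P − Q) − ¼ ln(1 − 2Q).
1 − 2P − Q = 0.268293, giving −½ ln(0.268293) = 0.657838.
1 − 2Q = 0.414634, giving −¼ ln(0.414634) = 0.220090.
d = 0.657838 + 0.220090 = 0.877928.

0.878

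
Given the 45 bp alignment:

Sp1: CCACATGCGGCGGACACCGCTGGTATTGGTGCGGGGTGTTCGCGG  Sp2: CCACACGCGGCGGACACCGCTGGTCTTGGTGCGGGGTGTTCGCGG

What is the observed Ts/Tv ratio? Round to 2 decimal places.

1.00

Transitions are A↔G and C↔T; transversions are all other mismatches.
Transitions: 1. Transversions: 1.
R = 1/1 = 1.00.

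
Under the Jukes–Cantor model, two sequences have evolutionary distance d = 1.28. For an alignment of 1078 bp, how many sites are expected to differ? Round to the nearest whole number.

Invert JC69: p = (3/4)(1 − e^(−4d/3)) = 0.75 × (1 − e^(-1.706667)) = 0.75 × (1 − 0.181470) = 0.613898.
Expected differing sites = pL ≈ 0.613898 × 1078 = 661.782044 ≈ 662.

662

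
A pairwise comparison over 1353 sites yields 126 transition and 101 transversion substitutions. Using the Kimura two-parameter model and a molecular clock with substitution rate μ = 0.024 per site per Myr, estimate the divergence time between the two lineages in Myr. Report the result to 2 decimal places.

P = 126/1353 ≈ 0.093126 and Q = 101/1353 ≈ 0.074649.
Under the Kimura two-parameter model, d = −½ ln(1 − 2P − Q) − ¼ ln(1 − 2Q).
1 − 2P − Q = 0.739099, giving −½ ln(0.739099) = 0.151162.
1 − 2Q = 0.850702, giving −¼ ln(0.850702) = 0.040423.
d = 0.151162 + 0.040423 = 0.191585.
Under a molecular clock d = 2μt, so t = d/(2μ) = 0.191585 / (2 × 0.024) = 3.99 Myr.

3.99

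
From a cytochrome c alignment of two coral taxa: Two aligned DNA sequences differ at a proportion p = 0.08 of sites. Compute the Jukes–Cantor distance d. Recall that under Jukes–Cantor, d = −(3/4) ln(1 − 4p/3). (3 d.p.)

d = −(3/4) ln(1 − 4p/3) = −0.75 ln(1 − 0.106667) = −0.75 ln(0.893333)
  = −0.75 × (-0.112796) = 0.084597 substitutions/site.

0.085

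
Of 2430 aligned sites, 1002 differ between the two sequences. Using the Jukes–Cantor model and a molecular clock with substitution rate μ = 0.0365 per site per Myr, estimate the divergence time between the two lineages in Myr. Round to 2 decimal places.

p = 1002/2430 ≈ 0.412346.
d = −(3/4) ln(1 − 4p/3) = −0.75 ln(1 − 0.549795) = −0.75 ln(0.450205)
  = −0.75 × (-0.798052) = 0.598539 substitutions/site.
Under a molecular clock d = 2μt, so t = d/(2μ) = 0.598539 / (2 × 0.0365) = 8.20 Myr.

8.20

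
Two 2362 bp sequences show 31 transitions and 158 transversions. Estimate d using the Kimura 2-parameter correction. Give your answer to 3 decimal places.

0.085

P = 31/2362 ≈ 0.013124 and Q = 158/2362 ≈ 0.066892.
Under the Kimura two-parameter model, d = −½ ln(1 − 2P − Q) − ¼ ln(1 − 2Q).
1 − 2P − Q = 0.90686, giving −½ ln(0.90686) = 0.048884.
1 − 2Q = 0.866216, giving −¼ ln(0.866216) = 0.035905.
d = 0.048884 + 0.035905 = 0.084789.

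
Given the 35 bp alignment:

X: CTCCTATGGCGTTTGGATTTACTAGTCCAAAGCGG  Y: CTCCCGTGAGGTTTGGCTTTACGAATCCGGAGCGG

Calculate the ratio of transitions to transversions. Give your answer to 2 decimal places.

2.00

Transitions are A↔G and C↔T; transversions are all other mismatches.
Transitions: 6. Transversions: 3.
R = 6/3 = 2.00.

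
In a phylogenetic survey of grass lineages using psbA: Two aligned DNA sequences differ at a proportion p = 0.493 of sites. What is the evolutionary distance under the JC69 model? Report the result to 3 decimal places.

d = −(3/4) ln(1 − 4p/3) = −0.75 ln(1 − 0.657333) = −0.75 ln(0.342667)
  = −0.75 × (-1.070996) = 0.803247 substitutions/site.

0.803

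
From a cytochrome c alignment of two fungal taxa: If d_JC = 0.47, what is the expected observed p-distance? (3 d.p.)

0.349

p = (3/4)(1 − e^(−4d/3)) = 0.75 × (1 − e^(-0.626667)) = 0.75 × (1 − 0.534370) = 0.349223.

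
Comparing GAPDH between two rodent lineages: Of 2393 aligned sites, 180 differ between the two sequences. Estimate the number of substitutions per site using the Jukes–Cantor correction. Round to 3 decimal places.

p = 180/2393 ≈ 0.075219.
d = −(3/4) ln(1 − 4p/3) = −0.75 ln(1 − 0.100292) = −0.75 ln(0.899708)
  = −0.75 × (-0.105685) = 0.079264 substitutions/site.

0.079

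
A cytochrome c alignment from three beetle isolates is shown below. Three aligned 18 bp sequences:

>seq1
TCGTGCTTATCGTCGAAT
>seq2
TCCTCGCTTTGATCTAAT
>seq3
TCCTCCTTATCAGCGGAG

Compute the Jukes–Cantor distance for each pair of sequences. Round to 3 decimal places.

seq1–seq2: 8/18 sites differ → p ≈ 0.444444, d = −0.75 ln(1 − 0.592592) = 0.673455 ≈ 0.673.
seq1–seq3: 6/18 sites differ → p ≈ 0.333333, d = −0.75 ln(1 − 0.444444) = 0.440839 ≈ 0.441.
seq2–seq3: 8/18 sites differ → p ≈ 0.444444, d = −0.75 ln(1 − 0.592592) = 0.673455 ≈ 0.673.

d(seq1,seq2) = 0.673, d(seq1,seq3) = 0.441, d(seq2,seq3) = 0.673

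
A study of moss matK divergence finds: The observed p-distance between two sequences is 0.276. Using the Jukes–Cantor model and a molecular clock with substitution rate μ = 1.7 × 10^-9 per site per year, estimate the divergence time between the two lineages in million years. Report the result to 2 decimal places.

d = −(3/4) ln(1 − 4p/3) = −0.75 ln(1 − 0.368) = −0.75 ln(0.632)
  = −0.75 × (-0.458866) = 0.344150 substitutions/site.
Under a molecular clock d = 2μt, so t = d/(2μ) = 0.344150 / (2 × 1.7 × 10^-9) = 101.22 million years.

101.22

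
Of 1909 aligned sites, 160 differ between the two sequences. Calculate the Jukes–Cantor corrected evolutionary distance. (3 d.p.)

0.089

p = 160/1909 ≈ 0.083814.
d = −(3/4) ln(1 − 4p/3) = −0.75 ln(1 − 0.111752) = −0.75 ln(0.888248)
  = −0.75 × (-0.118504) = 0.088878 substitutions/site.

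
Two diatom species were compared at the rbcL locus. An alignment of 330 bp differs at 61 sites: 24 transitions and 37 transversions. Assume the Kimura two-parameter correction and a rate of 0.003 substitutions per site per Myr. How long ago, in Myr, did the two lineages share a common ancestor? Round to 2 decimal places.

35.40

P = 24/330 ≈ 0.072727 and Q = 37/330 ≈ 0.112121.
Under the Kimura two-parameter model, d = −½ ln(1 − 2P − Q) − ¼ ln(1 − 2Q).
1 − 2P − Q = 0.742425, giving −½ ln(0.742425) = 0.148917.
1 − 2Q = 0.775758, giving −¼ ln(0.775758) = 0.063479.
d = 0.148917 + 0.063479 = 0.212396.
Under a molecular clock d = 2μt, so t = d/(2μ) = 0.212396 / (2 × 0.003) = 35.40 Myr.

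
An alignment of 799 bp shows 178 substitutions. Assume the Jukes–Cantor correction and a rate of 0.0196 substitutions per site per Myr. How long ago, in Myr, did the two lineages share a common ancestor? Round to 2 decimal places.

p = 178/799 ≈ 0.222778.
d = −(3/4) ln(1 − 4p/3) = −0.75 ln(1 − 0.297037) = −0.75 ln(0.702963)
  = −0.75 × (-0.352451) = 0.264338 substitutions/site.
Under a molecular clock d = 2μt, so t = d/(2μ) = 0.264338 / (2 × 0.0196) = 6.74 Myr.

6.74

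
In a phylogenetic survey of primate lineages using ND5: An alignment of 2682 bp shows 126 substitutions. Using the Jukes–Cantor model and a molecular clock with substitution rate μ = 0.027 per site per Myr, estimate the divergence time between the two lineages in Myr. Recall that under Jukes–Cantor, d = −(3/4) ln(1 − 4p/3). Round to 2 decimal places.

p = 126/2682 ≈ 0.04698.
d = −(3/4) ln(1 − 4p/3) = −0.75 ln(1 − 0.06264) = −0.75 ln(0.93736)
  = −0.75 × (-0.064688) = 0.048516 substitutions/site.
Under a molecular clock d = 2μt, so t = d/(2μ) = 0.048516 / (2 × 0.027) = 0.90 Myr.

0.90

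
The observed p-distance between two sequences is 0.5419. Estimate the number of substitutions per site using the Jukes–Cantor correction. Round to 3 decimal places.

0.962

d = −(3/4) ln(1 − 4p/3) = −0.75 ln(1 − 0.722533) = −0.75 ln(0.277467)
  = −0.75 × (-1.282053) = 0.961540 substitutions/site.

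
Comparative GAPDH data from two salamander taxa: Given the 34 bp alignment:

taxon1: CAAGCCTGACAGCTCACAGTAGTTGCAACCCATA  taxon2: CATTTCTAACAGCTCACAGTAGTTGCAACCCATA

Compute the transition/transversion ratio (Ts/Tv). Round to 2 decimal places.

Transitions are A↔G and C↔T; transversions are all other mismatches.
Transitions: 2. Transversions: 2.
R = 2/2 = 1.00.

1.00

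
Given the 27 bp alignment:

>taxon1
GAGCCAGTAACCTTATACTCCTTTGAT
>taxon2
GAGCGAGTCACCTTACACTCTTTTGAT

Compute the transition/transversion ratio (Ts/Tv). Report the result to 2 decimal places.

1.00

Transitions are A↔G and C↔T; transversions are all other mismatches.
Transitions: 2. Transversions: 2.
R = 2/2 = 1.00.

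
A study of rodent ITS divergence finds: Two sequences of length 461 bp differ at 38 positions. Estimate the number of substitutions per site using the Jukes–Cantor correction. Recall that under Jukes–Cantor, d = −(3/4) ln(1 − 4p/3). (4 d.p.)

0.0873

p = 38/461 ≈ 0.08243.
d = −(3/4) ln(1 − 4p/3) = −0.75 ln(1 − 0.109907) = −0.75 ln(0.890093)
  = −0.75 × (-0.116429) = 0.087322 substitutions/site.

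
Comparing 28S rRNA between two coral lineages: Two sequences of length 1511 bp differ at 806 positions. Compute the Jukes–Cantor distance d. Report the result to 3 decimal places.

0.932

p = 806/1511 ≈ 0.533422.
d = −(3/4) ln(1 − 4p/3) = −0.75 ln(1 − 0.711229) = −0.75 ln(0.288771)
  = −0.75 × (-1.242121) = 0.931591 substitutions/site.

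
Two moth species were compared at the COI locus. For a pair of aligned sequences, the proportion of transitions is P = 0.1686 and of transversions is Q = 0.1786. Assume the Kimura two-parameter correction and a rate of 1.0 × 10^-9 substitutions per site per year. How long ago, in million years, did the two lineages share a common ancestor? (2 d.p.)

Under the Kimura two-parameter model, d = −½ ln(1 − 2P − Q) − ¼ ln(1 − 2Q).
1 − 2P − Q = 0.4842, giving −½ ln(0.4842) = 0.362629.
1 − 2Q = 0.6428, giving −¼ ln(0.6428) = 0.110480.
d = 0.362629 + 0.110480 = 0.473109.
Under a molecular clock d = 2μt, so t = d/(2μ) = 0.473109 / (2 × 1.0 × 10^-9) = 236.55 million years.

236.55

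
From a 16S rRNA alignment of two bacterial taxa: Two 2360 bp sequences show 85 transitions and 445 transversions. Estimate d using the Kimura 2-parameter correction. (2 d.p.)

P = 85/2360 ≈ 0.036017 and Q = 445/2360 ≈ 0.188559.
Under the Kimura two-parameter model, d = −½ ln(1 − 2P − Q) − ¼ ln(1 − 2Q).
1 − 2P − Q = 0.739407, giving −½ ln(0.739407) = 0.150953.
1 − 2Q = 0.622882, giving −¼ ln(0.622882) = 0.118350.
d = 0.150953 + 0.118350 = 0.269303.

0.27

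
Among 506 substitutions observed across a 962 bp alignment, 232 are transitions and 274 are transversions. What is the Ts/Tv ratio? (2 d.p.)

R = 232/274 = 0.846715… ≈ 0.85 (to 2 d.p.).

0.85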